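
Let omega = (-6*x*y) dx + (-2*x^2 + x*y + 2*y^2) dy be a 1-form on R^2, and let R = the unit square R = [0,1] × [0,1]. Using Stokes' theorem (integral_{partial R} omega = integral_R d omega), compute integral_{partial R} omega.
integral_(partial R) omega = 3/2

Stokes: integral_partial_R omega = integral_R d omega with d omega = (∂Q/∂x - ∂P/∂y) dx ∧ dy.
  ∂Q/∂x = -4*x + y
  ∂P/∂y = -6*x
  integrand = ∂Q/∂x - ∂P/∂y = 2*x + y.
Integrating over R: integral_0^1 integral_0^1 (2*x + y) dx dy = 3/2.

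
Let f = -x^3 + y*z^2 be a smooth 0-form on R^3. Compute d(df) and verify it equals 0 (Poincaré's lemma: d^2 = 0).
d(df) = 0

Step 1: df = sum_i (∂f/∂x_i) dx_i = (-3*x^2) dx + (z^2) dy + (2*y*z) dz.
Step 2: Apply d again. Using the 1-form formula, the coefficient of dx ∧ dy in d(df) is ∂^2 f/∂x ∂y - ∂^2 f/∂y ∂x = (0) - (0) = 0 (equality of mixed partials for smooth f).
Similarly for dx ∧ dz and dy ∧ dz — all coefficients vanish. So d(df) = 0.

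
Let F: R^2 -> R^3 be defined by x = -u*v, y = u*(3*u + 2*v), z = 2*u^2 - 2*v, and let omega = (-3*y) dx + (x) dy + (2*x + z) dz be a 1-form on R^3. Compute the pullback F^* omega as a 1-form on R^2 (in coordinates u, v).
F^* omega = (u*(8*u^2 - 5*u*v + 4*v^2 - 8*v)) du + (9*u^3 + 4*u^2*v - 4*u^2 + 4*u*v + 4*v) dv

Using F^*(f dg) = (f ∘ F) d(g ∘ F), substitute each coordinate x_i by F_i(u, v) in f_i, and replace dx_i by d F_i = (∂F_i/∂u) du + (∂F_i/∂v) dv.
  For the x component: f_1(F) = 3*u*(-3*u - 2*v); d F_1 = (-v) du + (-u) dv
  For the y component: f_2(F) = -u*v; d F_2 = (6*u + 2*v) du + (2*u) dv
  For the z component: f_3(F) = 2*u^2 - 2*u*v - 2*v; d F_3 = (4*u) du + (-2) dv
Combining and collecting du, dv coefficients:
  coeff of du: u*(8*u^2 - 5*u*v + 4*v^2 - 8*v)
  coeff of dv: 9*u^3 + 4*u^2*v - 4*u^2 + 4*u*v + 4*v
F^* omega = (u*(8*u^2 - 5*u*v + 4*v^2 - 8*v)) du + (9*u^3 + 4*u^2*v - 4*u^2 + 4*u*v + 4*v) dv.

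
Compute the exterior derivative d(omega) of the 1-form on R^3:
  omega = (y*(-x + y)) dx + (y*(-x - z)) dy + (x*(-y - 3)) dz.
d(omega) = (x - 3*y) dx ∧ dy + (-y - 3) dx ∧ dz + (-x + y) dy ∧ dz

For a 1-form omega = sum_i f_i dx_i, the exterior derivative is
  d(omega) = sum_{i < j} (∂f_j/∂x_i - ∂f_i/∂x_j) dx_i ∧ dx_j.
  coefficient of dx ∧ dy: ∂f_2/∂x - ∂f_1/∂y = ∂(y*(-x - z))/∂x - ∂(y*(-x + y))/∂y = x - 3*y
  coefficient of dx ∧ dz: ∂f_3/∂x - ∂f_1/∂z = ∂(x*(-y - 3))/∂x - ∂(y*(-x + y))/∂z = -y - 3
  coefficient of dy ∧ dz: ∂f_3/∂y - ∂f_2/∂z = ∂(x*(-y - 3))/∂y - ∂(y*(-x - z))/∂z = -x + y
Assembling: d(omega) = (x - 3*y) dx ∧ dy + (-y - 3) dx ∧ dz + (-x + y) dy ∧ dz.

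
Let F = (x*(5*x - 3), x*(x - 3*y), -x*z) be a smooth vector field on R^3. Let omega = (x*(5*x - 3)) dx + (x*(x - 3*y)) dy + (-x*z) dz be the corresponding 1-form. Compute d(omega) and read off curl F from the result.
d(omega) = (0) dy ∧ dz + (z) dz ∧ dx + (2*x - 3*y) dx ∧ dy; curl F = (0, z, 2*x - 3*y)

d omega = sum_{i<j} (∂f_j/∂x_i - ∂f_i/∂x_j) dx_i ∧ dx_j. Under the identification (dy ∧ dz, dz ∧ dx, dx ∧ dy) ↔ (e_x, e_y, e_z), the coefficients are exactly the components of curl F. Compute:
  ∂R/∂y - ∂Q/∂z = (0) - (0) = 0
  ∂P/∂z - ∂R/∂x = (0) - (-z) = z
  ∂Q/∂x - ∂P/∂y = (2*x - 3*y) - (0) = 2*x - 3*y.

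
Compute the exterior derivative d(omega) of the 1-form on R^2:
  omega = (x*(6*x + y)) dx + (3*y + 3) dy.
d(omega) = (-x) dx ∧ dy

For a 1-form omega = sum_i f_i dx_i, the exterior derivative is
  d(omega) = sum_{i < j} (∂f_j/∂x_i - ∂f_i/∂x_j) dx_i ∧ dx_j.
  coefficient of dx ∧ dy: ∂f_2/∂x - ∂f_1/∂y = ∂(3*y + 3)/∂x - ∂(x*(6*x + y))/∂y = -x
Assembling: d(omega) = (-x) dx ∧ dy.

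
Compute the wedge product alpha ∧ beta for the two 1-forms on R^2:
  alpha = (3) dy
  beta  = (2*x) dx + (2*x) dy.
alpha ∧ beta = (-6*x) dx ∧ dy

Distribute the wedge, using dx_i ∧ dx_j = -dx_j ∧ dx_i and dx_i ∧ dx_i = 0. For each pair (i, j) with i < j, the coefficient of dx_i ∧ dx_j in alpha ∧ beta is (alpha_i * beta_j - alpha_j * beta_i). Collecting: alpha ∧ beta = (-6*x) dx ∧ dy.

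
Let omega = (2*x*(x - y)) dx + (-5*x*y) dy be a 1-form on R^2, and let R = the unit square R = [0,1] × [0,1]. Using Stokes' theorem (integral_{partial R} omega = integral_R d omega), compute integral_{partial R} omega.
integral_(partial R) omega = -3/2

Stokes: integral_partial_R omega = integral_R d omega with d omega = (∂Q/∂x - ∂P/∂y) dx ∧ dy.
  ∂Q/∂x = -5*y
  ∂P/∂y = -2*x
  integrand = ∂Q/∂x - ∂P/∂y = 2*x - 5*y.
Integrating over R: integral_0^1 integral_0^1 (2*x - 5*y) dx dy = -3/2.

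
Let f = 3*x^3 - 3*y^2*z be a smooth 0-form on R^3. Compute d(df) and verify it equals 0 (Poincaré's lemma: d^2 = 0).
d(df) = 0

Step 1: df = sum_i (∂f/∂x_i) dx_i = (9*x^2) dx + (-6*y*z) dy + (-3*y^2) dz.
Step 2: Apply d again. Using the 1-form formula, the coefficient of dx ∧ dy in d(df) is ∂^2 f/∂x ∂y - ∂^2 f/∂y ∂x = (0) - (0) = 0 (equality of mixed partials for smooth f).
Similarly for dx ∧ dz and dy ∧ dz — all coefficients vanish. So d(df) = 0.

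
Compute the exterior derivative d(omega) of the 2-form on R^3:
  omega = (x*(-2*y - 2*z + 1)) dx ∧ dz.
d(omega) = (2*x) dx ∧ dy ∧ dz

For a 2-form omega = sum_{i<j} g_{ij} dx_i ∧ dx_j, the exterior derivative is
  d(omega) = sum_{i<j} d(g_{ij}) ∧ dx_i ∧ dx_j = sum_{i<j, k} (∂g_{ij}/∂x_k) dx_k ∧ dx_i ∧ dx_j.
Expand each term, using dx_k ∧ dx_i ∧ dx_j = sgn(permutation) dx_{(a)} ∧ dx_{(b)} ∧ dx_{(c)} with (a < b < c) sorted:
  d(x*(-2*y - 2*z + 1)) includes (∂/∂y)(x*(-2*y - 2*z + 1)) dy = (-2*x) dy, which multiplied by dx ∧ dz gives (2*x) dx ∧ dy ∧ dz
Collecting like 3-forms: d(omega) = (2*x) dx ∧ dy ∧ dz.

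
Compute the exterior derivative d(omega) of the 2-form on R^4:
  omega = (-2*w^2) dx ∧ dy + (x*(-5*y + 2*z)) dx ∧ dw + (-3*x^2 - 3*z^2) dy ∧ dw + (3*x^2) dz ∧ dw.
d(omega) = (-4*w - x) dx ∧ dy ∧ dw + (4*x) dx ∧ dz ∧ dw + (6*z) dy ∧ dz ∧ dw

For a 2-form omega = sum_{i<j} g_{ij} dx_i ∧ dx_j, the exterior derivative is
  d(omega) = sum_{i<j} d(g_{ij}) ∧ dx_i ∧ dx_j = sum_{i<j, k} (∂g_{ij}/∂x_k) dx_k ∧ dx_i ∧ dx_j.
Expand each term, using dx_k ∧ dx_i ∧ dx_j = sgn(permutation) dx_{(a)} ∧ dx_{(b)} ∧ dx_{(c)} with (a < b < c) sorted:
  d(-2*w^2) includes (∂/∂w)(-2*w^2) dw = (-4*w) dw, which multiplied by dx ∧ dy gives (-4*w) dx ∧ dy ∧ dw
  d(x*(-5*y + 2*z)) includes (∂/∂y)(x*(-5*y + 2*z)) dy = (-5*x) dy, which multiplied by dx ∧ dw gives (5*x) dx ∧ dy ∧ dw
  d(x*(-5*y + 2*z)) includes (∂/∂z)(x*(-5*y + 2*z)) dz = (2*x) dz, which multiplied by dx ∧ dw gives (-2*x) dx ∧ dz ∧ dw
  d(-3*x^2 - 3*z^2) includes (∂/∂x)(-3*x^2 - 3*z^2) dx = (-6*x) dx, which multiplied by dy ∧ dw gives (-6*x) dx ∧ dy ∧ dw
  d(-3*x^2 - 3*z^2) includes (∂/∂z)(-3*x^2 - 3*z^2) dz = (-6*z) dz, which multiplied by dy ∧ dw gives (6*z) dy ∧ dz ∧ dw
  d(3*x^2) includes (∂/∂x)(3*x^2) dx = (6*x) dx, which multiplied by dz ∧ dw gives (6*x) dx ∧ dz ∧ dw
Collecting like 3-forms: d(omega) = (-4*w - x) dx ∧ dy ∧ dw + (4*x) dx ∧ dz ∧ dw + (6*z) dy ∧ dz ∧ dw.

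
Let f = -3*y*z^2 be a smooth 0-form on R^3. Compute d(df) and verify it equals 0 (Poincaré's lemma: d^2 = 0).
d(df) = 0

Step 1: df = sum_i (∂f/∂x_i) dx_i = (0) dx + (-3*z^2) dy + (-6*y*z) dz.
Step 2: Apply d again. Using the 1-form formula, the coefficient of dx ∧ dy in d(df) is ∂^2 f/∂x ∂y - ∂^2 f/∂y ∂x = (0) - (0) = 0 (equality of mixed partials for smooth f).
Similarly for dx ∧ dz and dy ∧ dz — all coefficients vanish. So d(df) = 0.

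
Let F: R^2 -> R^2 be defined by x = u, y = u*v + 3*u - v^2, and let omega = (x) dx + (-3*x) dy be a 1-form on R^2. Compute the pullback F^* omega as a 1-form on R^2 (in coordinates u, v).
F^* omega = (u*(-3*v - 8)) du + (3*u*(-u + 2*v)) dv

Using F^*(f dg) = (f ∘ F) d(g ∘ F), substitute each coordinate x_i by F_i(u, v) in f_i, and replace dx_i by d F_i = (∂F_i/∂u) du + (∂F_i/∂v) dv.
  For the x component: f_1(F) = u; d F_1 = (1) du + (0) dv
  For the y component: f_2(F) = -3*u; d F_2 = (v + 3) du + (u - 2*v) dv
Combining and collecting du, dv coefficients:
  coeff of du: u*(-3*v - 8)
  coeff of dv: 3*u*(-u + 2*v)
F^* omega = (u*(-3*v - 8)) du + (3*u*(-u + 2*v)) dv.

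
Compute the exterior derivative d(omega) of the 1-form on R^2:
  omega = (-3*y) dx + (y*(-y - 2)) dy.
d(omega) = (3) dx ∧ dy

For a 1-form omega = sum_i f_i dx_i, the exterior derivative is
  d(omega) = sum_{i < j} (∂f_j/∂x_i - ∂f_i/∂x_j) dx_i ∧ dx_j.
  coefficient of dx ∧ dy: ∂f_2/∂x - ∂f_1/∂y = ∂(y*(-y - 2))/∂x - ∂(-3*y)/∂y = 3
Assembling: d(omega) = (3) dx ∧ dy.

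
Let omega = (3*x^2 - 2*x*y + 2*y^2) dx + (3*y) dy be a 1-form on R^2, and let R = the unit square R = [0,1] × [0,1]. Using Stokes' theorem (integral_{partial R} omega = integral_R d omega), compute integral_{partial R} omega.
integral_(partial R) omega = -1

Stokes: integral_partial_R omega = integral_R d omega with d omega = (∂Q/∂x - ∂P/∂y) dx ∧ dy.
  ∂Q/∂x = 0
  ∂P/∂y = -2*x + 4*y
  integrand = ∂Q/∂x - ∂P/∂y = 2*x - 4*y.
Integrating over R: integral_0^1 integral_0^1 (2*x - 4*y) dx dy = -1.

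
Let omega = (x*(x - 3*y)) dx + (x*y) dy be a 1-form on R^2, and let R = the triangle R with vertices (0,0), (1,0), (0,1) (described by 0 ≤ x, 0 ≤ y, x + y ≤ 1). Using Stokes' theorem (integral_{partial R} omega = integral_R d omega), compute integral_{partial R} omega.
integral_(partial R) omega = 2/3

Stokes: integral_partial_R omega = integral_R d omega with d omega = (∂Q/∂x - ∂P/∂y) dx ∧ dy.
  ∂Q/∂x = y
  ∂P/∂y = -3*x
  integrand = ∂Q/∂x - ∂P/∂y = 3*x + y.
Integrating over R: integral_0^1 integral_0^{1-x} (3*x + y) dy dx = 2/3.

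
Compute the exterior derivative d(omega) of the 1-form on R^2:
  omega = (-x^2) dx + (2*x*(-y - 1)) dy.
d(omega) = (-2*y - 2) dx ∧ dy

For a 1-form omega = sum_i f_i dx_i, the exterior derivative is
  d(omega) = sum_{i < j} (∂f_j/∂x_i - ∂f_i/∂x_j) dx_i ∧ dx_j.
  coefficient of dx ∧ dy: ∂f_2/∂x - ∂f_1/∂y = ∂(2*x*(-y - 1))/∂x - ∂(-x^2)/∂y = -2*y - 2
Assembling: d(omega) = (-2*y - 2) dx ∧ dy.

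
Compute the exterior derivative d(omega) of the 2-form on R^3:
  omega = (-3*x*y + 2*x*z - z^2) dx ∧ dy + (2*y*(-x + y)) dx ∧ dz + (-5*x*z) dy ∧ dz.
d(omega) = (4*x - 4*y - 7*z) dx ∧ dy ∧ dz

For a 2-form omega = sum_{i<j} g_{ij} dx_i ∧ dx_j, the exterior derivative is
  d(omega) = sum_{i<j} d(g_{ij}) ∧ dx_i ∧ dx_j = sum_{i<j, k} (∂g_{ij}/∂x_k) dx_k ∧ dx_i ∧ dx_j.
Expand each term, using dx_k ∧ dx_i ∧ dx_j = sgn(permutation) dx_{(a)} ∧ dx_{(b)} ∧ dx_{(c)} with (a < b < c) sorted:
  d(-3*x*y + 2*x*z - z^2) includes (∂/∂z)(-3*x*y + 2*x*z - z^2) dz = (2*x - 2*z) dz, which multiplied by dx ∧ dy gives (2*x - 2*z) dx ∧ dy ∧ dz
  d(2*y*(-x + y)) includes (∂/∂y)(2*y*(-x + y)) dy = (-2*x + 4*y) dy, which multiplied by dx ∧ dz gives (2*x - 4*y) dx ∧ dy ∧ dz
  d(-5*x*z) includes (∂/∂x)(-5*x*z) dx = (-5*z) dx, which multiplied by dy ∧ dz gives (-5*z) dx ∧ dy ∧ dz
Collecting like 3-forms: d(omega) = (4*x - 4*y - 7*z) dx ∧ dy ∧ dz.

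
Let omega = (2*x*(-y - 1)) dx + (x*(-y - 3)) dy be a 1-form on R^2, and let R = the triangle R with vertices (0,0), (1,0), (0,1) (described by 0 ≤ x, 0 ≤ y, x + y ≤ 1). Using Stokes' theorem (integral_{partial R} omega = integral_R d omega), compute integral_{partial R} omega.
integral_(partial R) omega = -4/3

Stokes: integral_partial_R omega = integral_R d omega with d omega = (∂Q/∂x - ∂P/∂y) dx ∧ dy.
  ∂Q/∂x = -y - 3
  ∂P/∂y = -2*x
  integrand = ∂Q/∂x - ∂P/∂y = 2*x - y - 3.
Integrating over R: integral_0^1 integral_0^{1-x} (2*x - y - 3) dy dx = -4/3.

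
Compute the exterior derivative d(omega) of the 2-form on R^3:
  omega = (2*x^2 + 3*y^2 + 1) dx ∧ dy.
d(omega) = 0

For a 2-form omega = sum_{i<j} g_{ij} dx_i ∧ dx_j, the exterior derivative is
  d(omega) = sum_{i<j} d(g_{ij}) ∧ dx_i ∧ dx_j = sum_{i<j, k} (∂g_{ij}/∂x_k) dx_k ∧ dx_i ∧ dx_j.
Expand each term, using dx_k ∧ dx_i ∧ dx_j = sgn(permutation) dx_{(a)} ∧ dx_{(b)} ∧ dx_{(c)} with (a < b < c) sorted:

Collecting like 3-forms: d(omega) = 0.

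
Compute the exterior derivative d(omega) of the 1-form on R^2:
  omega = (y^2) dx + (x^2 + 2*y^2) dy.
d(omega) = (2*x - 2*y) dx ∧ dy

For a 1-form omega = sum_i f_i dx_i, the exterior derivative is
  d(omega) = sum_{i < j} (∂f_j/∂x_i - ∂f_i/∂x_j) dx_i ∧ dx_j.
  coefficient of dx ∧ dy: ∂f_2/∂x - ∂f_1/∂y = ∂(x^2 + 2*y^2)/∂x - ∂(y^2)/∂y = 2*x - 2*y
Assembling: d(omega) = (2*x - 2*y) dx ∧ dy.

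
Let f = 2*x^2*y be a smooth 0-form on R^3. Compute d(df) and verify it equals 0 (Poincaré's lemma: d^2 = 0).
d(df) = 0

Step 1: df = sum_i (∂f/∂x_i) dx_i = (4*x*y) dx + (2*x^2) dy + (0) dz.
Step 2: Apply d again. Using the 1-form formula, the coefficient of dx ∧ dy in d(df) is ∂^2 f/∂x ∂y - ∂^2 f/∂y ∂x = (4*x) - (4*x) = 0 (equality of mixed partials for smooth f).
Similarly for dx ∧ dz and dy ∧ dz — all coefficients vanish. So d(df) = 0.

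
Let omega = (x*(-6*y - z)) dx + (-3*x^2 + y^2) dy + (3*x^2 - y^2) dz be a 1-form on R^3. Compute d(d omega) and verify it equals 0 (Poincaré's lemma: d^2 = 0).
d(d omega) = 0

Step 1: d omega = sum_{i<j} (∂f_j/∂x_i - ∂f_i/∂x_j) dx_i ∧ dx_j:
  coeff of dx ∧ dy: 0
  coeff of dx ∧ dz: 7*x
  coeff of dy ∧ dz: -2*y
Step 2: Apply d again to each 2-form coefficient. The only possible 3-form in R^3 is dx ∧ dy ∧ dz, with coefficient
  ∂(coeff of dy∧dz)/∂x - ∂(coeff of dx∧dz)/∂y + ∂(coeff of dx∧dy)/∂z
  = ∂/∂x (-2*y) - ∂/∂y (7*x) + ∂/∂z (0).
Each of these terms simplifies to sums of mixed partials that cancel in pairs. The result is 0 (by equality of mixed partials for smooth functions — Schwarz / Clairaut).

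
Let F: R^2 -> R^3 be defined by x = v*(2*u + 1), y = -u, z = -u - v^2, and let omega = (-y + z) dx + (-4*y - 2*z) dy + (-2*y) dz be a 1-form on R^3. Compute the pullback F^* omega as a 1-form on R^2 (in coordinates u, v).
F^* omega = (-8*u - 2*v^3 - 2*v^2) du + (v*(-2*u*v - 4*u - v)) dv

Using F^*(f dg) = (f ∘ F) d(g ∘ F), substitute each coordinate x_i by F_i(u, v) in f_i, and replace dx_i by d F_i = (∂F_i/∂u) du + (∂F_i/∂v) dv.
  For the x component: f_1(F) = -v^2; d F_1 = (2*v) du + (2*u + 1) dv
  For the y component: f_2(F) = 6*u + 2*v^2; d F_2 = (-1) du + (0) dv
  For the z component: f_3(F) = 2*u; d F_3 = (-1) du + (-2*v) dv
Combining and collecting du, dv coefficients:
  coeff of du: -8*u - 2*v^3 - 2*v^2
  coeff of dv: v*(-2*u*v - 4*u - v)
F^* omega = (-8*u - 2*v^3 - 2*v^2) du + (v*(-2*u*v - 4*u - v)) dv.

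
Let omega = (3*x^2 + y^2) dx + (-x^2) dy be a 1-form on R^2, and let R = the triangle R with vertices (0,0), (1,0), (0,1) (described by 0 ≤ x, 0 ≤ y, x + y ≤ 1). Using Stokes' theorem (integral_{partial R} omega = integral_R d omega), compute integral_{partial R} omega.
integral_(partial R) omega = -2/3

Stokes: integral_partial_R omega = integral_R d omega with d omega = (∂Q/∂x - ∂P/∂y) dx ∧ dy.
  ∂Q/∂x = -2*x
  ∂P/∂y = 2*y
  integrand = ∂Q/∂x - ∂P/∂y = -2*x - 2*y.
Integrating over R: integral_0^1 integral_0^{1-x} (-2*x - 2*y) dy dx = -2/3.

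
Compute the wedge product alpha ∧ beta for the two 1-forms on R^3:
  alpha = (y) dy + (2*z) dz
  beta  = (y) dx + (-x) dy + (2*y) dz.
alpha ∧ beta = (-y^2) dx ∧ dy + (2*x*z + 2*y^2) dy ∧ dz + (-2*y*z) dx ∧ dz

Distribute the wedge, using dx_i ∧ dx_j = -dx_j ∧ dx_i and dx_i ∧ dx_i = 0. For each pair (i, j) with i < j, the coefficient of dx_i ∧ dx_j in alpha ∧ beta is (alpha_i * beta_j - alpha_j * beta_i). Collecting: alpha ∧ beta = (-y^2) dx ∧ dy + (2*x*z + 2*y^2) dy ∧ dz + (-2*y*z) dx ∧ dz.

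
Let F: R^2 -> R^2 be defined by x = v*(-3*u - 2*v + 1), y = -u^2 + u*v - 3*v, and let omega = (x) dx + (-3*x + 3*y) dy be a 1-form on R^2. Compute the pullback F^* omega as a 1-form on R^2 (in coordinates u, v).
F^* omega = (6*u^3 - 27*u^2*v + 9*u*v^2 + 24*u*v + 12*v^3 - 15*v^2) du + (-3*u^3 + 21*u^2*v + 9*u^2 + 24*u*v^2 - 54*u*v + 8*v^3 - 24*v^2 + 37*v) dv

Using F^*(f dg) = (f ∘ F) d(g ∘ F), substitute each coordinate x_i by F_i(u, v) in f_i, and replace dx_i by d F_i = (∂F_i/∂u) du + (∂F_i/∂v) dv.
  For the x component: f_1(F) = v*(-3*u - 2*v + 1); d F_1 = (-3*v) du + (-3*u - 4*v + 1) dv
  For the y component: f_2(F) = -3*u^2 + 12*u*v + 6*v^2 - 12*v; d F_2 = (-2*u + v) du + (u - 3) dv
Combining and collecting du, dv coefficients:
  coeff of du: 6*u^3 - 27*u^2*v + 9*u*v^2 + 24*u*v + 12*v^3 - 15*v^2
  coeff of dv: -3*u^3 + 21*u^2*v + 9*u^2 + 24*u*v^2 - 54*u*v + 8*v^3 - 24*v^2 + 37*v
F^* omega = (6*u^3 - 27*u^2*v + 9*u*v^2 + 24*u*v + 12*v^3 - 15*v^2) du + (-3*u^3 + 21*u^2*v + 9*u^2 + 24*u*v^2 - 54*u*v + 8*v^3 - 24*v^2 + 37*v) dv.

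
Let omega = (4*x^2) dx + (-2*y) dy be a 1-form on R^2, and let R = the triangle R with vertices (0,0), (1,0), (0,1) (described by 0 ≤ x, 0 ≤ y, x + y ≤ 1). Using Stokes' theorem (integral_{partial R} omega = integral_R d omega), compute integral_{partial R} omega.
integral_(partial R) omega = 0

Stokes: integral_partial_R omega = integral_R d omega with d omega = (∂Q/∂x - ∂P/∂y) dx ∧ dy.
  ∂Q/∂x = 0
  ∂P/∂y = 0
  integrand = ∂Q/∂x - ∂P/∂y = 0.
Integrating over R: integral_0^1 integral_0^{1-x} (0) dy dx = 0.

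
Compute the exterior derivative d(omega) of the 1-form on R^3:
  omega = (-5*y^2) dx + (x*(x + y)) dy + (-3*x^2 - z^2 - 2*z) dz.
d(omega) = (2*x + 11*y) dx ∧ dy + (-6*x) dx ∧ dz

For a 1-form omega = sum_i f_i dx_i, the exterior derivative is
  d(omega) = sum_{i < j} (∂f_j/∂x_i - ∂f_i/∂x_j) dx_i ∧ dx_j.
  coefficient of dx ∧ dy: ∂f_2/∂x - ∂f_1/∂y = ∂(x*(x + y))/∂x - ∂(-5*y^2)/∂y = 2*x + 11*y
  coefficient of dx ∧ dz: ∂f_3/∂x - ∂f_1/∂z = ∂(-3*x^2 - z^2 - 2*z)/∂x - ∂(-5*y^2)/∂z = -6*x
Assembling: d(omega) = (2*x + 11*y) dx ∧ dy + (-6*x) dx ∧ dz.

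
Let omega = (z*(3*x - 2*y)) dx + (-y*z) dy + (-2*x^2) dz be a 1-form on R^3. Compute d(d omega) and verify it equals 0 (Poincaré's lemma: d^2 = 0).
d(d omega) = 0

Step 1: d omega = sum_{i<j} (∂f_j/∂x_i - ∂f_i/∂x_j) dx_i ∧ dx_j:
  coeff of dx ∧ dy: 2*z
  coeff of dx ∧ dz: -7*x + 2*y
  coeff of dy ∧ dz: y
Step 2: Apply d again to each 2-form coefficient. The only possible 3-form in R^3 is dx ∧ dy ∧ dz, with coefficient
  ∂(coeff of dy∧dz)/∂x - ∂(coeff of dx∧dz)/∂y + ∂(coeff of dx∧dy)/∂z
  = ∂/∂x (y) - ∂/∂y (-7*x + 2*y) + ∂/∂z (2*z).
Each of these terms simplifies to sums of mixed partials that cancel in pairs. The result is 0 (by equality of mixed partials for smooth functions — Schwarz / Clairaut).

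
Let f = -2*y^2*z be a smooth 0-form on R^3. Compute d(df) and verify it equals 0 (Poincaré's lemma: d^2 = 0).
d(df) = 0

Step 1: df = sum_i (∂f/∂x_i) dx_i = (0) dx + (-4*y*z) dy + (-2*y^2) dz.
Step 2: Apply d again. Using the 1-form formula, the coefficient of dx ∧ dy in d(df) is ∂^2 f/∂x ∂y - ∂^2 f/∂y ∂x = (0) - (0) = 0 (equality of mixed partials for smooth f).
Similarly for dx ∧ dz and dy ∧ dz — all coefficients vanish. So d(df) = 0.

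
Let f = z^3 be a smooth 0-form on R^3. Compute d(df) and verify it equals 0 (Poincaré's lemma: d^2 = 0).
d(df) = 0

Step 1: df = sum_i (∂f/∂x_i) dx_i = (0) dx + (0) dy + (3*z^2) dz.
Step 2: Apply d again. Using the 1-form formula, the coefficient of dx ∧ dy in d(df) is ∂^2 f/∂x ∂y - ∂^2 f/∂y ∂x = (0) - (0) = 0 (equality of mixed partials for smooth f).
Similarly for dx ∧ dz and dy ∧ dz — all coefficients vanish. So d(df) = 0.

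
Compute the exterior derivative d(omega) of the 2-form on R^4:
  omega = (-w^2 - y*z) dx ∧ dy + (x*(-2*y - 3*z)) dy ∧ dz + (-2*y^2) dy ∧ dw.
d(omega) = (-3*y - 3*z) dx ∧ dy ∧ dz + (-2*w) dx ∧ dy ∧ dw

For a 2-form omega = sum_{i<j} g_{ij} dx_i ∧ dx_j, the exterior derivative is
  d(omega) = sum_{i<j} d(g_{ij}) ∧ dx_i ∧ dx_j = sum_{i<j, k} (∂g_{ij}/∂x_k) dx_k ∧ dx_i ∧ dx_j.
Expand each term, using dx_k ∧ dx_i ∧ dx_j = sgn(permutation) dx_{(a)} ∧ dx_{(b)} ∧ dx_{(c)} with (a < b < c) sorted:
  d(-w^2 - y*z) includes (∂/∂z)(-w^2 - y*z) dz = (-y) dz, which multiplied by dx ∧ dy gives (-y) dx ∧ dy ∧ dz
  d(-w^2 - y*z) includes (∂/∂w)(-w^2 - y*z) dw = (-2*w) dw, which multiplied by dx ∧ dy gives (-2*w) dx ∧ dy ∧ dw
  d(x*(-2*y - 3*z)) includes (∂/∂x)(x*(-2*y - 3*z)) dx = (-2*y - 3*z) dx, which multiplied by dy ∧ dz gives (-2*y - 3*z) dx ∧ dy ∧ dz
Collecting like 3-forms: d(omega) = (-3*y - 3*z) dx ∧ dy ∧ dz + (-2*w) dx ∧ dy ∧ dw.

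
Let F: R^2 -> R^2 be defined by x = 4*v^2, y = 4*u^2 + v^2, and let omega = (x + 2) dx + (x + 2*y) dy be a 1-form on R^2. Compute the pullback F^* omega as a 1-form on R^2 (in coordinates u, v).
F^* omega = (64*u^3 + 48*u*v^2) du + (4*v*(4*u^2 + 11*v^2 + 4)) dv

Using F^*(f dg) = (f ∘ F) d(g ∘ F), substitute each coordinate x_i by F_i(u, v) in f_i, and replace dx_i by d F_i = (∂F_i/∂u) du + (∂F_i/∂v) dv.
  For the x component: f_1(F) = 4*v^2 + 2; d F_1 = (0) du + (8*v) dv
  For the y component: f_2(F) = 8*u^2 + 6*v^2; d F_2 = (8*u) du + (2*v) dv
Combining and collecting du, dv coefficients:
  coeff of du: 64*u^3 + 48*u*v^2
  coeff of dv: 4*v*(4*u^2 + 11*v^2 + 4)
F^* omega = (64*u^3 + 48*u*v^2) du + (4*v*(4*u^2 + 11*v^2 + 4)) dv.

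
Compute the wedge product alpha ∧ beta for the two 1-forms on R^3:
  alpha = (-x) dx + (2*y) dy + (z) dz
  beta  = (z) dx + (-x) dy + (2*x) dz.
alpha ∧ beta = (x^2 - 2*y*z) dx ∧ dy + (-2*x^2 - z^2) dx ∧ dz + (x*(4*y + z)) dy ∧ dz

Distribute the wedge, using dx_i ∧ dx_j = -dx_j ∧ dx_i and dx_i ∧ dx_i = 0. For each pair (i, j) with i < j, the coefficient of dx_i ∧ dx_j in alpha ∧ beta is (alpha_i * beta_j - alpha_j * beta_i). Collecting: alpha ∧ beta = (x^2 - 2*y*z) dx ∧ dy + (-2*x^2 - z^2) dx ∧ dz + (x*(4*y + z)) dy ∧ dz.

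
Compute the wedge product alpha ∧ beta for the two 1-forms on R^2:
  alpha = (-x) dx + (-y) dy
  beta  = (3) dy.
alpha ∧ beta = (-3*x) dx ∧ dy

Distribute the wedge, using dx_i ∧ dx_j = -dx_j ∧ dx_i and dx_i ∧ dx_i = 0. For each pair (i, j) with i < j, the coefficient of dx_i ∧ dx_j in alpha ∧ beta is (alpha_i * beta_j - alpha_j * beta_i). Collecting: alpha ∧ beta = (-3*x) dx ∧ dy.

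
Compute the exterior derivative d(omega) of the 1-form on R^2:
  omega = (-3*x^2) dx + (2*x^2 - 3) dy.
d(omega) = (4*x) dx ∧ dy

For a 1-form omega = sum_i f_i dx_i, the exterior derivative is
  d(omega) = sum_{i < j} (∂f_j/∂x_i - ∂f_i/∂x_j) dx_i ∧ dx_j.
  coefficient of dx ∧ dy: ∂f_2/∂x - ∂f_1/∂y = ∂(2*x^2 - 3)/∂x - ∂(-3*x^2)/∂y = 4*x
Assembling: d(omega) = (4*x) dx ∧ dy.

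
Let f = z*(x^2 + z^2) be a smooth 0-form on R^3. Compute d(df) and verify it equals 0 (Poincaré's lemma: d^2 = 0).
d(df) = 0

Step 1: df = sum_i (∂f/∂x_i) dx_i = (2*x*z) dx + (0) dy + (x^2 + 3*z^2) dz.
Step 2: Apply d again. Using the 1-form formula, the coefficient of dx ∧ dy in d(df) is ∂^2 f/∂x ∂y - ∂^2 f/∂y ∂x = (0) - (0) = 0 (equality of mixed partials for smooth f).
Similarly for dx ∧ dz and dy ∧ dz — all coefficients vanish. So d(df) = 0.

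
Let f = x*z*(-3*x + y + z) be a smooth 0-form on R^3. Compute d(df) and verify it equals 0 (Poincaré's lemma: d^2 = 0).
d(df) = 0

Step 1: df = sum_i (∂f/∂x_i) dx_i = (z*(-6*x + y + z)) dx + (x*z) dy + (x*(-3*x + y + 2*z)) dz.
Step 2: Apply d again. Using the 1-form formula, the coefficient of dx ∧ dy in d(df) is ∂^2 f/∂x ∂y - ∂^2 f/∂y ∂x = (z) - (z) = 0 (equality of mixed partials for smooth f).
Similarly for dx ∧ dz and dy ∧ dz — all coefficients vanish. So d(df) = 0.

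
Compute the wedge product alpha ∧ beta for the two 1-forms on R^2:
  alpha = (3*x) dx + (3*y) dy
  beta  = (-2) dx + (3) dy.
alpha ∧ beta = (9*x + 6*y) dx ∧ dy

Distribute the wedge, using dx_i ∧ dx_j = -dx_j ∧ dx_i and dx_i ∧ dx_i = 0. For each pair (i, j) with i < j, the coefficient of dx_i ∧ dx_j in alpha ∧ beta is (alpha_i * beta_j - alpha_j * beta_i). Collecting: alpha ∧ beta = (9*x + 6*y) dx ∧ dy.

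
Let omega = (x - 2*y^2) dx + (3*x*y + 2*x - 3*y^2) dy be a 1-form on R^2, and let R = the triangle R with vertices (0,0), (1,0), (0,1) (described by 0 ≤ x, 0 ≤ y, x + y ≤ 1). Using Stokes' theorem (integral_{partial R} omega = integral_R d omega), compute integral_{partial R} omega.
integral_(partial R) omega = 13/6

Stokes: integral_partial_R omega = integral_R d omega with d omega = (∂Q/∂x - ∂P/∂y) dx ∧ dy.
  ∂Q/∂x = 3*y + 2
  ∂P/∂y = -4*y
  integrand = ∂Q/∂x - ∂P/∂y = 7*y + 2.
Integrating over R: integral_0^1 integral_0^{1-x} (7*y + 2) dy dx = 13/6.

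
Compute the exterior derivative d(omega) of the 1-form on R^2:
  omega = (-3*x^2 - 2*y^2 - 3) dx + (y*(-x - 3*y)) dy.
d(omega) = (3*y) dx ∧ dy

For a 1-form omega = sum_i f_i dx_i, the exterior derivative is
  d(omega) = sum_{i < j} (∂f_j/∂x_i - ∂f_i/∂x_j) dx_i ∧ dx_j.
  coefficient of dx ∧ dy: ∂f_2/∂x - ∂f_1/∂y = ∂(y*(-x - 3*y))/∂x - ∂(-3*x^2 - 2*y^2 - 3)/∂y = 3*y
Assembling: d(omega) = (3*y) dx ∧ dy.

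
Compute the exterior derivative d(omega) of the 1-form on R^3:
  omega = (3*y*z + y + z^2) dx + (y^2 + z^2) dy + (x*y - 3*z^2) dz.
d(omega) = (-3*z - 1) dx ∧ dy + (-2*y - 2*z) dx ∧ dz + (x - 2*z) dy ∧ dz

For a 1-form omega = sum_i f_i dx_i, the exterior derivative is
  d(omega) = sum_{i < j} (∂f_j/∂x_i - ∂f_i/∂x_j) dx_i ∧ dx_j.
  coefficient of dx ∧ dy: ∂f_2/∂x - ∂f_1/∂y = ∂(y^2 + z^2)/∂x - ∂(3*y*z + y + z^2)/∂y = -3*z - 1
  coefficient of dx ∧ dz: ∂f_3/∂x - ∂f_1/∂z = ∂(x*y - 3*z^2)/∂x - ∂(3*y*z + y + z^2)/∂z = -2*y - 2*z
  coefficient of dy ∧ dz: ∂f_3/∂y - ∂f_2/∂z = ∂(x*y - 3*z^2)/∂y - ∂(y^2 + z^2)/∂z = x - 2*z
Assembling: d(omega) = (-3*z - 1) dx ∧ dy + (-2*y - 2*z) dx ∧ dz + (x - 2*z) dy ∧ dz.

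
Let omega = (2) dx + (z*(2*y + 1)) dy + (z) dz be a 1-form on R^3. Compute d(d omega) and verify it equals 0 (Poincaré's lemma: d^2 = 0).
d(d omega) = 0

Step 1: d omega = sum_{i<j} (∂f_j/∂x_i - ∂f_i/∂x_j) dx_i ∧ dx_j:
  coeff of dx ∧ dy: 0
  coeff of dx ∧ dz: 0
  coeff of dy ∧ dz: -2*y - 1
Step 2: Apply d again to each 2-form coefficient. The only possible 3-form in R^3 is dx ∧ dy ∧ dz, with coefficient
  ∂(coeff of dy∧dz)/∂x - ∂(coeff of dx∧dz)/∂y + ∂(coeff of dx∧dy)/∂z
  = ∂/∂x (-2*y - 1) - ∂/∂y (0) + ∂/∂z (0).
Each of these terms simplifies to sums of mixed partials that cancel in pairs. The result is 0 (by equality of mixed partials for smooth functions — Schwarz / Clairaut).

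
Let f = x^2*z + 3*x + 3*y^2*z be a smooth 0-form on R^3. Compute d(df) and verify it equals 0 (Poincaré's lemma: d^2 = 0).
d(df) = 0

Step 1: df = sum_i (∂f/∂x_i) dx_i = (2*x*z + 3) dx + (6*y*z) dy + (x^2 + 3*y^2) dz.
Step 2: Apply d again. Using the 1-form formula, the coefficient of dx ∧ dy in d(df) is ∂^2 f/∂x ∂y - ∂^2 f/∂y ∂x = (0) - (0) = 0 (equality of mixed partials for smooth f).
Similarly for dx ∧ dz and dy ∧ dz — all coefficients vanish. So d(df) = 0.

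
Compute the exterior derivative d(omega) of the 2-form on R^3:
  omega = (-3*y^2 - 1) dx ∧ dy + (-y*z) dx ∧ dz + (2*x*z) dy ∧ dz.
d(omega) = (3*z) dx ∧ dy ∧ dz

For a 2-form omega = sum_{i<j} g_{ij} dx_i ∧ dx_j, the exterior derivative is
  d(omega) = sum_{i<j} d(g_{ij}) ∧ dx_i ∧ dx_j = sum_{i<j, k} (∂g_{ij}/∂x_k) dx_k ∧ dx_i ∧ dx_j.
Expand each term, using dx_k ∧ dx_i ∧ dx_j = sgn(permutation) dx_{(a)} ∧ dx_{(b)} ∧ dx_{(c)} with (a < b < c) sorted:
  d(-y*z) includes (∂/∂y)(-y*z) dy = (-z) dy, which multiplied by dx ∧ dz gives (z) dx ∧ dy ∧ dz
  d(2*x*z) includes (∂/∂x)(2*x*z) dx = (2*z) dx, which multiplied by dy ∧ dz gives (2*z) dx ∧ dy ∧ dz
Collecting like 3-forms: d(omega) = (3*z) dx ∧ dy ∧ dz.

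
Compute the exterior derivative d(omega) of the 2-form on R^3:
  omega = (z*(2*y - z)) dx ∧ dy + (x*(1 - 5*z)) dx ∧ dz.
d(omega) = (2*y - 2*z) dx ∧ dy ∧ dz

For a 2-form omega = sum_{i<j} g_{ij} dx_i ∧ dx_j, the exterior derivative is
  d(omega) = sum_{i<j} d(g_{ij}) ∧ dx_i ∧ dx_j = sum_{i<j, k} (∂g_{ij}/∂x_k) dx_k ∧ dx_i ∧ dx_j.
Expand each term, using dx_k ∧ dx_i ∧ dx_j = sgn(permutation) dx_{(a)} ∧ dx_{(b)} ∧ dx_{(c)} with (a < b < c) sorted:
  d(z*(2*y - z)) includes (∂/∂z)(z*(2*y - z)) dz = (2*y - 2*z) dz, which multiplied by dx ∧ dy gives (2*y - 2*z) dx ∧ dy ∧ dz
Collecting like 3-forms: d(omega) = (2*y - 2*z) dx ∧ dy ∧ dz.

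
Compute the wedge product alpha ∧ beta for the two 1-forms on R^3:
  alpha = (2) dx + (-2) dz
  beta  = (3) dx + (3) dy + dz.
alpha ∧ beta = (6) dx ∧ dy + (8) dx ∧ dz + (6) dy ∧ dz

Distribute the wedge, using dx_i ∧ dx_j = -dx_j ∧ dx_i and dx_i ∧ dx_i = 0. For each pair (i, j) with i < j, the coefficient of dx_i ∧ dx_j in alpha ∧ beta is (alpha_i * beta_j - alpha_j * beta_i). Collecting: alpha ∧ beta = (6) dx ∧ dy + (8) dx ∧ dz + (6) dy ∧ dz.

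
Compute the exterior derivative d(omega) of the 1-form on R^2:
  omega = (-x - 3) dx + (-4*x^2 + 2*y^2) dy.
d(omega) = (-8*x) dx ∧ dy

For a 1-form omega = sum_i f_i dx_i, the exterior derivative is
  d(omega) = sum_{i < j} (∂f_j/∂x_i - ∂f_i/∂x_j) dx_i ∧ dx_j.
  coefficient of dx ∧ dy: ∂f_2/∂x - ∂f_1/∂y = ∂(-4*x^2 + 2*y^2)/∂x - ∂(-x - 3)/∂y = -8*x
Assembling: d(omega) = (-8*x) dx ∧ dy.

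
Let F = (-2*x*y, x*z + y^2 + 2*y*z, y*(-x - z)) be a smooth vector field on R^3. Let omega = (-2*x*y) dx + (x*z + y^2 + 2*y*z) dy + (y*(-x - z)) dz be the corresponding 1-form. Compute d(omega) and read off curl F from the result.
d(omega) = (-2*x - 2*y - z) dy ∧ dz + (y) dz ∧ dx + (2*x + z) dx ∧ dy; curl F = (-2*x - 2*y - z, y, 2*x + z)

d omega = sum_{i<j} (∂f_j/∂x_i - ∂f_i/∂x_j) dx_i ∧ dx_j. Under the identification (dy ∧ dz, dz ∧ dx, dx ∧ dy) ↔ (e_x, e_y, e_z), the coefficients are exactly the components of curl F. Compute:
  ∂R/∂y - ∂Q/∂z = (-x - z) - (x + 2*y) = -2*x - 2*y - z
  ∂P/∂z - ∂R/∂x = (0) - (-y) = y
  ∂Q/∂x - ∂P/∂y = (z) - (-2*x) = 2*x + z.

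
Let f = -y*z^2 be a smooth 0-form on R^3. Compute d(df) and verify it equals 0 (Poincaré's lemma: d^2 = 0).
d(df) = 0

Step 1: df = sum_i (∂f/∂x_i) dx_i = (0) dx + (-z^2) dy + (-2*y*z) dz.
Step 2: Apply d again. Using the 1-form formula, the coefficient of dx ∧ dy in d(df) is ∂^2 f/∂x ∂y - ∂^2 f/∂y ∂x = (0) - (0) = 0 (equality of mixed partials for smooth f).
Similarly for dx ∧ dz and dy ∧ dz — all coefficients vanish. So d(df) = 0.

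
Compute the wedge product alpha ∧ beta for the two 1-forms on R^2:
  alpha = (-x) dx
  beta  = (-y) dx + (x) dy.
alpha ∧ beta = (-x^2) dx ∧ dy

Distribute the wedge, using dx_i ∧ dx_j = -dx_j ∧ dx_i and dx_i ∧ dx_i = 0. For each pair (i, j) with i < j, the coefficient of dx_i ∧ dx_j in alpha ∧ beta is (alpha_i * beta_j - alpha_j * beta_i). Collecting: alpha ∧ beta = (-x^2) dx ∧ dy.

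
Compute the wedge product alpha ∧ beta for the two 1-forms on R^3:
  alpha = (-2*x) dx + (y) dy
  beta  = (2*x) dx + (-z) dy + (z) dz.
alpha ∧ beta = (2*x*(-y + z)) dx ∧ dy + (-2*x*z) dx ∧ dz + (y*z) dy ∧ dz

Distribute the wedge, using dx_i ∧ dx_j = -dx_j ∧ dx_i and dx_i ∧ dx_i = 0. For each pair (i, j) with i < j, the coefficient of dx_i ∧ dx_j in alpha ∧ beta is (alpha_i * beta_j - alpha_j * beta_i). Collecting: alpha ∧ beta = (2*x*(-y + z)) dx ∧ dy + (-2*x*z) dx ∧ dz + (y*z) dy ∧ dz.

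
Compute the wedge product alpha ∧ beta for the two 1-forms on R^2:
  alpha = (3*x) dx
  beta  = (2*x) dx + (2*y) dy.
alpha ∧ beta = (6*x*y) dx ∧ dy

Distribute the wedge, using dx_i ∧ dx_j = -dx_j ∧ dx_i and dx_i ∧ dx_i = 0. For each pair (i, j) with i < j, the coefficient of dx_i ∧ dx_j in alpha ∧ beta is (alpha_i * beta_j - alpha_j * beta_i). Collecting: alpha ∧ beta = (6*x*y) dx ∧ dy.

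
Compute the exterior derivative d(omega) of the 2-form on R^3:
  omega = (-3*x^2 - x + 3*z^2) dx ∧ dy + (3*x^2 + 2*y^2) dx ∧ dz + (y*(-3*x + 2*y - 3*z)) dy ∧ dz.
d(omega) = (-7*y + 6*z) dx ∧ dy ∧ dz

For a 2-form omega = sum_{i<j} g_{ij} dx_i ∧ dx_j, the exterior derivative is
  d(omega) = sum_{i<j} d(g_{ij}) ∧ dx_i ∧ dx_j = sum_{i<j, k} (∂g_{ij}/∂x_k) dx_k ∧ dx_i ∧ dx_j.
Expand each term, using dx_k ∧ dx_i ∧ dx_j = sgn(permutation) dx_{(a)} ∧ dx_{(b)} ∧ dx_{(c)} with (a < b < c) sorted:
  d(-3*x^2 - x + 3*z^2) includes (∂/∂z)(-3*x^2 - x + 3*z^2) dz = (6*z) dz, which multiplied by dx ∧ dy gives (6*z) dx ∧ dy ∧ dz
  d(3*x^2 + 2*y^2) includes (∂/∂y)(3*x^2 + 2*y^2) dy = (4*y) dy, which multiplied by dx ∧ dz gives (-4*y) dx ∧ dy ∧ dz
  d(y*(-3*x + 2*y - 3*z)) includes (∂/∂x)(y*(-3*x + 2*y - 3*z)) dx = (-3*y) dx, which multiplied by dy ∧ dz gives (-3*y) dx ∧ dy ∧ dz
Collecting like 3-forms: d(omega) = (-7*y + 6*z) dx ∧ dy ∧ dz.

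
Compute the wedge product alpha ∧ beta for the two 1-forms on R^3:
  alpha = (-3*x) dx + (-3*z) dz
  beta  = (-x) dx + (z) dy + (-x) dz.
alpha ∧ beta = (-3*x*z) dx ∧ dy + (3*x*(x - z)) dx ∧ dz + (3*z^2) dy ∧ dz

Distribute the wedge, using dx_i ∧ dx_j = -dx_j ∧ dx_i and dx_i ∧ dx_i = 0. For each pair (i, j) with i < j, the coefficient of dx_i ∧ dx_j in alpha ∧ beta is (alpha_i * beta_j - alpha_j * beta_i). Collecting: alpha ∧ beta = (-3*x*z) dx ∧ dy + (3*x*(x - z)) dx ∧ dz + (3*z^2) dy ∧ dz.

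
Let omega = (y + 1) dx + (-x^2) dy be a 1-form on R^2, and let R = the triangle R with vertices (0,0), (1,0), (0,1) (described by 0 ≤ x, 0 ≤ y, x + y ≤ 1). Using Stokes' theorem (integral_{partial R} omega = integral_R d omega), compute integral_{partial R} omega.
integral_(partial R) omega = -5/6

Stokes: integral_partial_R omega = integral_R d omega with d omega = (∂Q/∂x - ∂P/∂y) dx ∧ dy.
  ∂Q/∂x = -2*x
  ∂P/∂y = 1
  integrand = ∂Q/∂x - ∂P/∂y = -2*x - 1.
Integrating over R: integral_0^1 integral_0^{1-x} (-2*x - 1) dy dx = -5/6.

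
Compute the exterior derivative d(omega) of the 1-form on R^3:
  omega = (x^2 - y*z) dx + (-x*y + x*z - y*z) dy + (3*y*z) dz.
d(omega) = (-y + 2*z) dx ∧ dy + (y) dx ∧ dz + (-x + y + 3*z) dy ∧ dz

For a 1-form omega = sum_i f_i dx_i, the exterior derivative is
  d(omega) = sum_{i < j} (∂f_j/∂x_i - ∂f_i/∂x_j) dx_i ∧ dx_j.
  coefficient of dx ∧ dy: ∂f_2/∂x - ∂f_1/∂y = ∂(-x*y + x*z - y*z)/∂x - ∂(x^2 - y*z)/∂y = -y + 2*z
  coefficient of dx ∧ dz: ∂f_3/∂x - ∂f_1/∂z = ∂(3*y*z)/∂x - ∂(x^2 - y*z)/∂z = y
  coefficient of dy ∧ dz: ∂f_3/∂y - ∂f_2/∂z = ∂(3*y*z)/∂y - ∂(-x*y + x*z - y*z)/∂z = -x + y + 3*z
Assembling: d(omega) = (-y + 2*z) dx ∧ dy + (y) dx ∧ dz + (-x + y + 3*z) dy ∧ dz.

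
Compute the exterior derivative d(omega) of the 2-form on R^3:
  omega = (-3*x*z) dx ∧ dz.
d(omega) = 0

For a 2-form omega = sum_{i<j} g_{ij} dx_i ∧ dx_j, the exterior derivative is
  d(omega) = sum_{i<j} d(g_{ij}) ∧ dx_i ∧ dx_j = sum_{i<j, k} (∂g_{ij}/∂x_k) dx_k ∧ dx_i ∧ dx_j.
Expand each term, using dx_k ∧ dx_i ∧ dx_j = sgn(permutation) dx_{(a)} ∧ dx_{(b)} ∧ dx_{(c)} with (a < b < c) sorted:

Collecting like 3-forms: d(omega) = 0.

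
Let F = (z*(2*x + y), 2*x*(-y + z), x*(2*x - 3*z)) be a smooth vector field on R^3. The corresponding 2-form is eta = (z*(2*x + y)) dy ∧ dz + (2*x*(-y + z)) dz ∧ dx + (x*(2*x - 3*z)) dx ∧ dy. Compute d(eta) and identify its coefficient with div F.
d(eta) = (-5*x + 2*z) dx ∧ dy ∧ dz; div F = -5*x + 2*z

For a 2-form in R^3 of the form above, applying d gives a 3-form with coefficient ∂P/∂x + ∂Q/∂y + ∂R/∂z:
  ∂P/∂x = 2*z
  ∂Q/∂y = -2*x
  ∂R/∂z = -3*x
Sum = -5*x + 2*z, which is exactly div F.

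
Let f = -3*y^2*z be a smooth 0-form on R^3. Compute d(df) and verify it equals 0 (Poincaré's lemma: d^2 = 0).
d(df) = 0

Step 1: df = sum_i (∂f/∂x_i) dx_i = (0) dx + (-6*y*z) dy + (-3*y^2) dz.
Step 2: Apply d again. Using the 1-form formula, the coefficient of dx ∧ dy in d(df) is ∂^2 f/∂x ∂y - ∂^2 f/∂y ∂x = (0) - (0) = 0 (equality of mixed partials for smooth f).
Similarly for dx ∧ dz and dy ∧ dz — all coefficients vanish. So d(df) = 0.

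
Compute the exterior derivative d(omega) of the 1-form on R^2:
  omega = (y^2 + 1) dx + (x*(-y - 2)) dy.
d(omega) = (-3*y - 2) dx ∧ dy

For a 1-form omega = sum_i f_i dx_i, the exterior derivative is
  d(omega) = sum_{i < j} (∂f_j/∂x_i - ∂f_i/∂x_j) dx_i ∧ dx_j.
  coefficient of dx ∧ dy: ∂f_2/∂x - ∂f_1/∂y = ∂(x*(-y - 2))/∂x - ∂(y^2 + 1)/∂y = -3*y - 2
Assembling: d(omega) = (-3*y - 2) dx ∧ dy.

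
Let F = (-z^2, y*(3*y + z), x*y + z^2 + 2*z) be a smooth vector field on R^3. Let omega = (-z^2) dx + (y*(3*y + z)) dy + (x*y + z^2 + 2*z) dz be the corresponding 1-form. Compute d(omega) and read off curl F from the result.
d(omega) = (x - y) dy ∧ dz + (-y - 2*z) dz ∧ dx + (0) dx ∧ dy; curl F = (x - y, -y - 2*z, 0)

d omega = sum_{i<j} (∂f_j/∂x_i - ∂f_i/∂x_j) dx_i ∧ dx_j. Under the identification (dy ∧ dz, dz ∧ dx, dx ∧ dy) ↔ (e_x, e_y, e_z), the coefficients are exactly the components of curl F. Compute:
  ∂R/∂y - ∂Q/∂z = (x) - (y) = x - y
  ∂P/∂z - ∂R/∂x = (-2*z) - (y) = -y - 2*z
  ∂Q/∂x - ∂P/∂y = (0) - (0) = 0.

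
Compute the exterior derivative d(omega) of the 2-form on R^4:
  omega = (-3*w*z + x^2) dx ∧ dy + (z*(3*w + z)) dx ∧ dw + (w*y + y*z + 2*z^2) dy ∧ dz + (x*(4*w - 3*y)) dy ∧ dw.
d(omega) = (-3*w) dx ∧ dy ∧ dz + (4*w - 3*y - 3*z) dx ∧ dy ∧ dw + (-3*w - 2*z) dx ∧ dz ∧ dw + (y) dy ∧ dz ∧ dw

For a 2-form omega = sum_{i<j} g_{ij} dx_i ∧ dx_j, the exterior derivative is
  d(omega) = sum_{i<j} d(g_{ij}) ∧ dx_i ∧ dx_j = sum_{i<j, k} (∂g_{ij}/∂x_k) dx_k ∧ dx_i ∧ dx_j.
Expand each term, using dx_k ∧ dx_i ∧ dx_j = sgn(permutation) dx_{(a)} ∧ dx_{(b)} ∧ dx_{(c)} with (a < b < c) sorted:
  d(-3*w*z + x^2) includes (∂/∂z)(-3*w*z + x^2) dz = (-3*w) dz, which multiplied by dx ∧ dy gives (-3*w) dx ∧ dy ∧ dz
  d(-3*w*z + x^2) includes (∂/∂w)(-3*w*z + x^2) dw = (-3*z) dw, which multiplied by dx ∧ dy gives (-3*z) dx ∧ dy ∧ dw
  d(z*(3*w + z)) includes (∂/∂z)(z*(3*w + z)) dz = (3*w + 2*z) dz, which multiplied by dx ∧ dw gives (-3*w - 2*z) dx ∧ dz ∧ dw
  d(w*y + y*z + 2*z^2) includes (∂/∂w)(w*y + y*z + 2*z^2) dw = (y) dw, which multiplied by dy ∧ dz gives (y) dy ∧ dz ∧ dw
  d(x*(4*w - 3*y)) includes (∂/∂x)(x*(4*w - 3*y)) dx = (4*w - 3*y) dx, which multiplied by dy ∧ dw gives (4*w - 3*y) dx ∧ dy ∧ dw
Collecting like 3-forms: d(omega) = (-3*w) dx ∧ dy ∧ dz + (4*w - 3*y - 3*z) dx ∧ dy ∧ dw + (-3*w - 2*z) dx ∧ dz ∧ dw + (y) dy ∧ dz ∧ dw.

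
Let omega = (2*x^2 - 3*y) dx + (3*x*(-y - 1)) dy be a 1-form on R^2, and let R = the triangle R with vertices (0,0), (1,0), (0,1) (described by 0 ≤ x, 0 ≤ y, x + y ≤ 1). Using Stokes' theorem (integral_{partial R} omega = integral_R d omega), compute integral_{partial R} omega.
integral_(partial R) omega = -1/2

Stokes: integral_partial_R omega = integral_R d omega with d omega = (∂Q/∂x - ∂P/∂y) dx ∧ dy.
  ∂Q/∂x = -3*y - 3
  ∂P/∂y = -3
  integrand = ∂Q/∂x - ∂P/∂y = -3*y.
Integrating over R: integral_0^1 integral_0^{1-x} (-3*y) dy dx = -1/2.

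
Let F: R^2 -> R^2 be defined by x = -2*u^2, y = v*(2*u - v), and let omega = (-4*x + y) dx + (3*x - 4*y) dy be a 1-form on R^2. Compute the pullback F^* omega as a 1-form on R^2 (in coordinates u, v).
F^* omega = (-32*u^3 - 20*u^2*v - 12*u*v^2 + 8*v^3) du + (-12*u^3 - 4*u^2*v + 24*u*v^2 - 8*v^3) dv

Using F^*(f dg) = (f ∘ F) d(g ∘ F), substitute each coordinate x_i by F_i(u, v) in f_i, and replace dx_i by d F_i = (∂F_i/∂u) du + (∂F_i/∂v) dv.
  For the x component: f_1(F) = 8*u^2 + 2*u*v - v^2; d F_1 = (-4*u) du + (0) dv
  For the y component: f_2(F) = -6*u^2 - 8*u*v + 4*v^2; d F_2 = (2*v) du + (2*u - 2*v) dv
Combining and collecting du, dv coefficients:
  coeff of du: -32*u^3 - 20*u^2*v - 12*u*v^2 + 8*v^3
  coeff of dv: -12*u^3 - 4*u^2*v + 24*u*v^2 - 8*v^3
F^* omega = (-32*u^3 - 20*u^2*v - 12*u*v^2 + 8*v^3) du + (-12*u^3 - 4*u^2*v + 24*u*v^2 - 8*v^3) dv.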